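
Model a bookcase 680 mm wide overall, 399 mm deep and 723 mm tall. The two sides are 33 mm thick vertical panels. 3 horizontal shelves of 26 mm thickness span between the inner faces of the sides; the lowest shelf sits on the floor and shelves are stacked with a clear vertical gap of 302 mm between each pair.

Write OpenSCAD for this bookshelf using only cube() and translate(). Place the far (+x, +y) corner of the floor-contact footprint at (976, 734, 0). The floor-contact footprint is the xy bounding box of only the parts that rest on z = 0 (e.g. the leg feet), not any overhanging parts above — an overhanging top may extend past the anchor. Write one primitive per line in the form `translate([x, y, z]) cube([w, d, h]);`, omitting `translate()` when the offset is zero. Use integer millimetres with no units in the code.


translate([296, 335, 0]) cube([33, 399, 723]);
translate([943, 335, 0]) cube([33, 399, 723]);
translate([329, 335, 0]) cube([614, 399, 26]);
translate([329, 335, 328]) cube([614, 399, 26]);
translate([329, 335, 656]) cube([614, 399, 26]);


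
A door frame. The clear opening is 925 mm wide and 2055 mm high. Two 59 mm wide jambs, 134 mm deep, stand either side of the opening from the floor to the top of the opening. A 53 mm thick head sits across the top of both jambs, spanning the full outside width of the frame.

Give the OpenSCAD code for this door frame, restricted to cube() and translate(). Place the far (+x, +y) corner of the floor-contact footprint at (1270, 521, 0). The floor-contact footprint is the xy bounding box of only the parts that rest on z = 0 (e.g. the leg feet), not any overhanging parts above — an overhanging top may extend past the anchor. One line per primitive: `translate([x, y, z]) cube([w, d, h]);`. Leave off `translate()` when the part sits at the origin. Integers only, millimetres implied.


translate([227, 387, 0]) cube([59, 134, 2055]);
translate([1211, 387, 0]) cube([59, 134, 2055]);
translate([227, 387, 2055]) cube([1043, 134, 53]);


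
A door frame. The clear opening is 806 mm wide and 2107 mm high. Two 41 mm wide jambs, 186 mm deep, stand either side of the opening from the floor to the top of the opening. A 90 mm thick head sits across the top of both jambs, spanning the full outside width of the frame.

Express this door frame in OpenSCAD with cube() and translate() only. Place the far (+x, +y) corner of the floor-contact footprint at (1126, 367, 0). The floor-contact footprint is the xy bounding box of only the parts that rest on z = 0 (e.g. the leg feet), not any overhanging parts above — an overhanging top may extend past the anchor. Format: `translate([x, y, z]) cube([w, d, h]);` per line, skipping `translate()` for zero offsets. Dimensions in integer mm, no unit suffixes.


translate([238, 181, 0]) cube([41, 186, 2107]);
translate([1085, 181, 0]) cube([41, 186, 2107]);
translate([238, 181, 2107]) cube([888, 186, 90]);


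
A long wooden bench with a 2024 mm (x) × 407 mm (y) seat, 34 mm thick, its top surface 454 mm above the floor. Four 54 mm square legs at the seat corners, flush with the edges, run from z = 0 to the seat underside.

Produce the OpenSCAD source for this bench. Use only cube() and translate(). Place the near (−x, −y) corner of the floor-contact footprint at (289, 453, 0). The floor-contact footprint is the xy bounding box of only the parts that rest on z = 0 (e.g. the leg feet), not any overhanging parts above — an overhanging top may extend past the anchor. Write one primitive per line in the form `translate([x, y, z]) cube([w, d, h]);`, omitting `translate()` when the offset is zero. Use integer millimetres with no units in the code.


translate([289, 453, 420]) cube([2024, 407, 34]);
translate([289, 453, 0]) cube([54, 54, 420]);
translate([289, 806, 0]) cube([54, 54, 420]);
translate([2259, 453, 0]) cube([54, 54, 420]);
translate([2259, 806, 0]) cube([54, 54, 420]);


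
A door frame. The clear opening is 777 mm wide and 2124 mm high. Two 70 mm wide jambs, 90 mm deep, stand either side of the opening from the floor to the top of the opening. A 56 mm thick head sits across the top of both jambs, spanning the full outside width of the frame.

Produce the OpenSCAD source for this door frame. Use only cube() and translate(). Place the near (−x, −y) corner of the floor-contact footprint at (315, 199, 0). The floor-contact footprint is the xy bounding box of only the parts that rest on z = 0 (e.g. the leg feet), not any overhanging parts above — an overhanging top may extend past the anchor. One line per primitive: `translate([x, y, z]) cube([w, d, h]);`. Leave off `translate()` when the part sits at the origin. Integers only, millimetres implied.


translate([315, 199, 0]) cube([70, 90, 2124]);
translate([1162, 199, 0]) cube([70, 90, 2124]);
translate([315, 199, 2124]) cube([917, 90, 56]);


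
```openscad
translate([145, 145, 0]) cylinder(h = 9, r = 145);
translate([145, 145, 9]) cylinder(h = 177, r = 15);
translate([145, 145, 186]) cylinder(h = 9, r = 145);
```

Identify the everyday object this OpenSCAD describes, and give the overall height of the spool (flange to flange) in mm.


A spool. The overall height is 195 mm.

Three coaxial cylinders, large–small–large — a spool. Two 9 mm flanges and a 177 mm core give 9 + 177 + 9 = 195 mm.


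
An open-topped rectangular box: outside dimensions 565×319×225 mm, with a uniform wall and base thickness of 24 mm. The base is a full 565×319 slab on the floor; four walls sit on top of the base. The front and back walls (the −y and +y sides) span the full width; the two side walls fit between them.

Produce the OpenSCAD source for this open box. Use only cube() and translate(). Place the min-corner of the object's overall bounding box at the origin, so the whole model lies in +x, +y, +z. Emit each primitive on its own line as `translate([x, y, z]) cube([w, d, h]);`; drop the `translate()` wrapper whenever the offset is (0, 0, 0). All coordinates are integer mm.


cube([565, 319, 24]);
translate([0, 0, 24]) cube([565, 24, 201]);
translate([0, 295, 24]) cube([565, 24, 201]);
translate([0, 24, 24]) cube([24, 271, 201]);
translate([541, 24, 24]) cube([24, 271, 201]);


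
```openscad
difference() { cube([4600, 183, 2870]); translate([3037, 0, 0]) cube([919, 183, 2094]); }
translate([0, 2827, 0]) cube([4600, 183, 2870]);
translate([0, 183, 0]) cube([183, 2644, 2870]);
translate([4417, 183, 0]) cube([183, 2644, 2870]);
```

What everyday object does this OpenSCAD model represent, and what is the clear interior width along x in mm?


A single room. The interior width is 4234 mm.

Four walls enclosing a rectangle with a door in the front wall — a room. Outside width 4600 minus two 183 mm walls gives 4234 mm.


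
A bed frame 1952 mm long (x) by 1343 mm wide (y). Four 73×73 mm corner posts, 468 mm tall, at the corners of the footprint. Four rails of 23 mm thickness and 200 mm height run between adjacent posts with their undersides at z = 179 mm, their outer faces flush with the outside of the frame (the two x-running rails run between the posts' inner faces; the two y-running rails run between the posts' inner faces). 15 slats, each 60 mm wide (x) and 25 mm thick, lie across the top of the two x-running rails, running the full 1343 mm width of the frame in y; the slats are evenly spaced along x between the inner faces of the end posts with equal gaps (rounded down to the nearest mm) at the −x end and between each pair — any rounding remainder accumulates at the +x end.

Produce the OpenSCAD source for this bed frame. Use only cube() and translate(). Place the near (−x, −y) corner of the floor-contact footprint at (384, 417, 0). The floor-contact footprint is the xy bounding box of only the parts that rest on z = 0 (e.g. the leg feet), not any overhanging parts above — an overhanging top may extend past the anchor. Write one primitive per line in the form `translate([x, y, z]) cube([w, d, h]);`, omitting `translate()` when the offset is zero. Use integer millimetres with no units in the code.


translate([384, 417, 0]) cube([73, 73, 468]);
translate([384, 1687, 0]) cube([73, 73, 468]);
translate([2263, 417, 0]) cube([73, 73, 468]);
translate([2263, 1687, 0]) cube([73, 73, 468]);
translate([457, 417, 179]) cube([1806, 23, 200]);
translate([457, 1737, 179]) cube([1806, 23, 200]);
translate([384, 490, 179]) cube([23, 1197, 200]);
translate([2313, 490, 179]) cube([23, 1197, 200]);
translate([513, 417, 379]) cube([60, 1343, 25]);
translate([629, 417, 379]) cube([60, 1343, 25]);
translate([745, 417, 379]) cube([60, 1343, 25]);
translate([861, 417, 379]) cube([60, 1343, 25]);
translate([977, 417, 379]) cube([60, 1343, 25]);
translate([1093, 417, 379]) cube([60, 1343, 25]);
translate([1209, 417, 379]) cube([60, 1343, 25]);
translate([1325, 417, 379]) cube([60, 1343, 25]);
translate([1441, 417, 379]) cube([60, 1343, 25]);
translate([1557, 417, 379]) cube([60, 1343, 25]);
translate([1673, 417, 379]) cube([60, 1343, 25]);
translate([1789, 417, 379]) cube([60, 1343, 25]);
translate([1905, 417, 379]) cube([60, 1343, 25]);
translate([2021, 417, 379]) cube([60, 1343, 25]);
translate([2137, 417, 379]) cube([60, 1343, 25]);


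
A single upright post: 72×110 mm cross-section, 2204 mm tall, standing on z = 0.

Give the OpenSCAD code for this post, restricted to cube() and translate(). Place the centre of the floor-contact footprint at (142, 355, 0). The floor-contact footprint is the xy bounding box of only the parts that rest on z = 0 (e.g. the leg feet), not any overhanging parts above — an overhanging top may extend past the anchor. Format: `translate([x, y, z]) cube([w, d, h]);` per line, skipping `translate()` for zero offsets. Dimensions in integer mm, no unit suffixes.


translate([106, 300, 0]) cube([72, 110, 2204]);


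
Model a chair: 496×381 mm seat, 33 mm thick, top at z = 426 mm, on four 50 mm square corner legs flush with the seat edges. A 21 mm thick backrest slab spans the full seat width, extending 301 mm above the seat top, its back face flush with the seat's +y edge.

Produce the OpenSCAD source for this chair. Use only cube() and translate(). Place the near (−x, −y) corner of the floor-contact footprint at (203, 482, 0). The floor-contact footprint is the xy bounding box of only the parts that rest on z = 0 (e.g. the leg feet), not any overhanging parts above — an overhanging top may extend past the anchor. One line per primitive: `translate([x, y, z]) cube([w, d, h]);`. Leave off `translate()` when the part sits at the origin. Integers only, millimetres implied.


translate([203, 482, 393]) cube([496, 381, 33]);
translate([203, 482, 0]) cube([50, 50, 393]);
translate([649, 482, 0]) cube([50, 50, 393]);
translate([203, 813, 0]) cube([50, 50, 393]);
translate([649, 813, 0]) cube([50, 50, 393]);
translate([203, 842, 426]) cube([496, 21, 301]);


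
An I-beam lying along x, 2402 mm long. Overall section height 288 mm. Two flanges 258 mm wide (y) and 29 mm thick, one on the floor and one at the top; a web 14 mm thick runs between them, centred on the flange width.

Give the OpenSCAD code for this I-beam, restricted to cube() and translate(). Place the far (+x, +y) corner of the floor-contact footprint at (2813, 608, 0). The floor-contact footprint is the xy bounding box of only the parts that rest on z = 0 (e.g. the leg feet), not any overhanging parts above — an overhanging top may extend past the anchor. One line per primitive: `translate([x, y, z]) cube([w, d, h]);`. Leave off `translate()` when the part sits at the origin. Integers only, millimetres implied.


translate([411, 350, 0]) cube([2402, 258, 29]);
translate([411, 472, 29]) cube([2402, 14, 230]);
translate([411, 350, 259]) cube([2402, 258, 29]);


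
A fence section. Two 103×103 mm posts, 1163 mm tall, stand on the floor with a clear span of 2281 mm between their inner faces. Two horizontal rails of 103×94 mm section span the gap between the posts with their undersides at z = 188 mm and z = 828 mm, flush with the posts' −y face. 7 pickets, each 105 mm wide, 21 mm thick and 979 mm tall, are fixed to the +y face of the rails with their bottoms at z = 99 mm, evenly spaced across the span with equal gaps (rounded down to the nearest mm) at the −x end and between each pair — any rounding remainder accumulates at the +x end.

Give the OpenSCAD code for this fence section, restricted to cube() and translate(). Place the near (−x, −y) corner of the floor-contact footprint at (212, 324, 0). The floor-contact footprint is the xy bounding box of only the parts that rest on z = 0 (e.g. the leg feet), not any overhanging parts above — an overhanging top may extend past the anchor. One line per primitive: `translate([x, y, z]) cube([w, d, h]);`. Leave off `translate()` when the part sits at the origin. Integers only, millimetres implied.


translate([212, 324, 0]) cube([103, 103, 1163]);
translate([2596, 324, 0]) cube([103, 103, 1163]);
translate([315, 324, 188]) cube([2281, 103, 94]);
translate([315, 324, 828]) cube([2281, 103, 94]);
translate([508, 427, 99]) cube([105, 21, 979]);
translate([806, 427, 99]) cube([105, 21, 979]);
translate([1104, 427, 99]) cube([105, 21, 979]);
translate([1402, 427, 99]) cube([105, 21, 979]);
translate([1700, 427, 99]) cube([105, 21, 979]);
translate([1998, 427, 99]) cube([105, 21, 979]);
translate([2296, 427, 99]) cube([105, 21, 979]);


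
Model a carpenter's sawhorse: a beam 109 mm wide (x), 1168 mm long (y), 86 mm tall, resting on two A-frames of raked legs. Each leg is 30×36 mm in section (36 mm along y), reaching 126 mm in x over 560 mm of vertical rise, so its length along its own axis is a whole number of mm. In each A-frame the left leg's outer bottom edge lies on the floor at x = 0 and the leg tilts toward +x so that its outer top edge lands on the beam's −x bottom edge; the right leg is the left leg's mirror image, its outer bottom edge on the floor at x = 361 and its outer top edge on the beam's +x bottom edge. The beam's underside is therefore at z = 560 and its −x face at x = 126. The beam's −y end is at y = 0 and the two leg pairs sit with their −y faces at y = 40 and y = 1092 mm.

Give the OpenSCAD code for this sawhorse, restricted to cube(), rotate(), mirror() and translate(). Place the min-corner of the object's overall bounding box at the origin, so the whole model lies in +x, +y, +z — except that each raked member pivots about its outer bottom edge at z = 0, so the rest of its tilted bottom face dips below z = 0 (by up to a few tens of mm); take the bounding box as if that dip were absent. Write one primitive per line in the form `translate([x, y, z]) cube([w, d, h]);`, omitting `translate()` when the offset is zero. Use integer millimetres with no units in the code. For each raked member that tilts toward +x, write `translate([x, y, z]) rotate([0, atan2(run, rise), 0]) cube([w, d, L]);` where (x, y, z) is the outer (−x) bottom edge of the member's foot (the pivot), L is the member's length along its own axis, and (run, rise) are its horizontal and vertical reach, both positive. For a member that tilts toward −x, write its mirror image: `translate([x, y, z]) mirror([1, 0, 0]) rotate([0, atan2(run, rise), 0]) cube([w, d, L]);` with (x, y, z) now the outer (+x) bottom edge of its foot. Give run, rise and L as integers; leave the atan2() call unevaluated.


// leg length = √(126² + 560²) = 574
// right-leg outer foot x = 2·126 + 109 = 361
// beam min-corner = (126, 0, 560)
translate([126, 0, 560]) cube([109, 1168, 86]);
translate([0, 40, 0]) rotate([0, atan2(126, 560), 0]) cube([30, 36, 574]);
translate([361, 40, 0]) mirror([1, 0, 0]) rotate([0, atan2(126, 560), 0]) cube([30, 36, 574]);
translate([0, 1092, 0]) rotate([0, atan2(126, 560), 0]) cube([30, 36, 574]);
translate([361, 1092, 0]) mirror([1, 0, 0]) rotate([0, atan2(126, 560), 0]) cube([30, 36, 574]);


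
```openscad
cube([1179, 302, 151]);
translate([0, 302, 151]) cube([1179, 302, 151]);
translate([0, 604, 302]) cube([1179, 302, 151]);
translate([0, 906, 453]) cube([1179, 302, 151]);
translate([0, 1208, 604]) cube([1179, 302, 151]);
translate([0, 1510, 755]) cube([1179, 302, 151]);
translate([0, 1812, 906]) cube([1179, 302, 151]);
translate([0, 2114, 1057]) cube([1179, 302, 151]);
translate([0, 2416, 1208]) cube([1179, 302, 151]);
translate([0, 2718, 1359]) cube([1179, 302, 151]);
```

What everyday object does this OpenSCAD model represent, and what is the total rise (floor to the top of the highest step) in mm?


A staircase. The total rise is 1510 mm.

10 identical blocks, each offset up and back from the previous — a staircase. Each step is 151 mm tall and there are 10 of them, so the total rise is 10 × 151 = 1510 mm.


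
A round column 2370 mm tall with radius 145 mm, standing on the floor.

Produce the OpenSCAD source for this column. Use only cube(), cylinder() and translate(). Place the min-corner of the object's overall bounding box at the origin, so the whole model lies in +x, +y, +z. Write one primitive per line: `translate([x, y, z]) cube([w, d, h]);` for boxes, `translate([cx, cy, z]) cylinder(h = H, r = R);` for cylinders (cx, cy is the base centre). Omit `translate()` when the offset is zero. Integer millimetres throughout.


translate([145, 145, 0]) cylinder(h = 2370, r = 145);


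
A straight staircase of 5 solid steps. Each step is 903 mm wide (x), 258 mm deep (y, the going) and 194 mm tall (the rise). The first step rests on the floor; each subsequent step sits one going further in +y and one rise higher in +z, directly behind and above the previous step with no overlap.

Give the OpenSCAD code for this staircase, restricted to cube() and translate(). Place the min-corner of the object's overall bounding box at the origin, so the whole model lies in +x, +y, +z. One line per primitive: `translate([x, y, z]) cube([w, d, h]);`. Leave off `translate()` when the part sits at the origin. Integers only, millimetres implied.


cube([903, 258, 194]);
translate([0, 258, 194]) cube([903, 258, 194]);
translate([0, 516, 388]) cube([903, 258, 194]);
translate([0, 774, 582]) cube([903, 258, 194]);
translate([0, 1032, 776]) cube([903, 258, 194]);


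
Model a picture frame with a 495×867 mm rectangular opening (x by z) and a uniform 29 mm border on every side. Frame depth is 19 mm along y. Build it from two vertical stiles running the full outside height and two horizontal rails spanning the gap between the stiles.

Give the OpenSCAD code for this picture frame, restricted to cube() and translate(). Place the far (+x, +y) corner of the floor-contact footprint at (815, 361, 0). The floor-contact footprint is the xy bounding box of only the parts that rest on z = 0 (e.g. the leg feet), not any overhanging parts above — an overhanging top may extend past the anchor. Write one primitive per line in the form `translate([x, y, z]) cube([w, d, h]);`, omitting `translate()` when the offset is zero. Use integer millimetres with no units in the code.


translate([262, 342, 0]) cube([29, 19, 925]);
translate([786, 342, 0]) cube([29, 19, 925]);
translate([291, 342, 0]) cube([495, 19, 29]);
translate([291, 342, 896]) cube([495, 19, 29]);


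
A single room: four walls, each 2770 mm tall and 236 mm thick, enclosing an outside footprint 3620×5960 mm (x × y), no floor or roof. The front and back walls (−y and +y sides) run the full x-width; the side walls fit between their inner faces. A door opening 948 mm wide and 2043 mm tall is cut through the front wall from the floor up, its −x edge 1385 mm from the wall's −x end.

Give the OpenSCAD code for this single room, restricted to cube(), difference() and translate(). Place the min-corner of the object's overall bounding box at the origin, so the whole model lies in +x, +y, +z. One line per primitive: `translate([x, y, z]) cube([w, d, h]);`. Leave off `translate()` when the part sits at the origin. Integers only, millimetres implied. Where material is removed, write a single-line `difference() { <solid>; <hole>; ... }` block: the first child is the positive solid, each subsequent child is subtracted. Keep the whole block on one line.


difference() { cube([3620, 236, 2770]); translate([1385, 0, 0]) cube([948, 236, 2043]); }
translate([0, 5724, 0]) cube([3620, 236, 2770]);
translate([0, 236, 0]) cube([236, 5488, 2770]);
translate([3384, 236, 0]) cube([236, 5488, 2770]);


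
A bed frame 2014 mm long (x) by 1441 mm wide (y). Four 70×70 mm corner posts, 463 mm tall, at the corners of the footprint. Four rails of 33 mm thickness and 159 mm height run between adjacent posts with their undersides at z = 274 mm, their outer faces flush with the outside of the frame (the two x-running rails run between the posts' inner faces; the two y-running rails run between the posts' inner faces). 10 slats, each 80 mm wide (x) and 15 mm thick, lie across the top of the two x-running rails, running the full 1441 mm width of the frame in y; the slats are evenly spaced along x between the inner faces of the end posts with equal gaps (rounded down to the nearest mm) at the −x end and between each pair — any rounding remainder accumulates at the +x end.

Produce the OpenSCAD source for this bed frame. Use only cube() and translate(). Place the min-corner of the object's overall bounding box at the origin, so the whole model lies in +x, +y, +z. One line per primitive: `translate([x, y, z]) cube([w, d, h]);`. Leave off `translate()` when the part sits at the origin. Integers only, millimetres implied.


cube([70, 70, 463]);
translate([0, 1371, 0]) cube([70, 70, 463]);
translate([1944, 0, 0]) cube([70, 70, 463]);
translate([1944, 1371, 0]) cube([70, 70, 463]);
translate([70, 0, 274]) cube([1874, 33, 159]);
translate([70, 1408, 274]) cube([1874, 33, 159]);
translate([0, 70, 274]) cube([33, 1301, 159]);
translate([1981, 70, 274]) cube([33, 1301, 159]);
translate([167, 0, 433]) cube([80, 1441, 15]);
translate([344, 0, 433]) cube([80, 1441, 15]);
translate([521, 0, 433]) cube([80, 1441, 15]);
translate([698, 0, 433]) cube([80, 1441, 15]);
translate([875, 0, 433]) cube([80, 1441, 15]);
translate([1052, 0, 433]) cube([80, 1441, 15]);
translate([1229, 0, 433]) cube([80, 1441, 15]);
translate([1406, 0, 433]) cube([80, 1441, 15]);
translate([1583, 0, 433]) cube([80, 1441, 15]);
translate([1760, 0, 433]) cube([80, 1441, 15]);


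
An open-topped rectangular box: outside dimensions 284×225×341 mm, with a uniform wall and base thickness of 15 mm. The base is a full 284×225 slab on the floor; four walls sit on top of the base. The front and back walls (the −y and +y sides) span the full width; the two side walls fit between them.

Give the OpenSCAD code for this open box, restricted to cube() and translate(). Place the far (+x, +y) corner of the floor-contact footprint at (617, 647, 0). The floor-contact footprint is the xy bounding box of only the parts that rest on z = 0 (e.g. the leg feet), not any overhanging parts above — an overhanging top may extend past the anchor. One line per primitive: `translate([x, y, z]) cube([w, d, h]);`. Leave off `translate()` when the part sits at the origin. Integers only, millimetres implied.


translate([333, 422, 0]) cube([284, 225, 15]);
translate([333, 422, 15]) cube([284, 15, 326]);
translate([333, 632, 15]) cube([284, 15, 326]);
translate([333, 437, 15]) cube([15, 195, 326]);
translate([602, 437, 15]) cube([15, 195, 326]);


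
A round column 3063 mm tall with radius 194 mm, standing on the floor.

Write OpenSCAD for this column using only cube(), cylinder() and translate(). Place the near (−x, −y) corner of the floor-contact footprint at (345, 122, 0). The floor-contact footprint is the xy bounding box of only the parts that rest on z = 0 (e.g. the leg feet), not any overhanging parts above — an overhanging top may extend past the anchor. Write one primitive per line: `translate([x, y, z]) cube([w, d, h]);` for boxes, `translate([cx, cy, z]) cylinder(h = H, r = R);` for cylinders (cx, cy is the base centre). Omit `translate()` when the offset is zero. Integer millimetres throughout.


translate([539, 316, 0]) cylinder(h = 3063, r = 194);


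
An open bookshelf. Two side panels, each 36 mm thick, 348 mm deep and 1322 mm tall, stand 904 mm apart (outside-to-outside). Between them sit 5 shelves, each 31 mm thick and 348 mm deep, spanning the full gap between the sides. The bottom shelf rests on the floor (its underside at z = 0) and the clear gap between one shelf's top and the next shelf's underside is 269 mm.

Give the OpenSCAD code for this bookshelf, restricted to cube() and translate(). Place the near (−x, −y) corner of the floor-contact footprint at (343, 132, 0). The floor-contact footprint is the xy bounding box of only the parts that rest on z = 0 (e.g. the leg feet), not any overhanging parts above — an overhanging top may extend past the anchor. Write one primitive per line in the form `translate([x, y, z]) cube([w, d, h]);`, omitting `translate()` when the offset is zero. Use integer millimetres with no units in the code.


translate([343, 132, 0]) cube([36, 348, 1322]);
translate([1211, 132, 0]) cube([36, 348, 1322]);
translate([379, 132, 0]) cube([832, 348, 31]);
translate([379, 132, 300]) cube([832, 348, 31]);
translate([379, 132, 600]) cube([832, 348, 31]);
translate([379, 132, 900]) cube([832, 348, 31]);
translate([379, 132, 1200]) cube([832, 348, 31]);


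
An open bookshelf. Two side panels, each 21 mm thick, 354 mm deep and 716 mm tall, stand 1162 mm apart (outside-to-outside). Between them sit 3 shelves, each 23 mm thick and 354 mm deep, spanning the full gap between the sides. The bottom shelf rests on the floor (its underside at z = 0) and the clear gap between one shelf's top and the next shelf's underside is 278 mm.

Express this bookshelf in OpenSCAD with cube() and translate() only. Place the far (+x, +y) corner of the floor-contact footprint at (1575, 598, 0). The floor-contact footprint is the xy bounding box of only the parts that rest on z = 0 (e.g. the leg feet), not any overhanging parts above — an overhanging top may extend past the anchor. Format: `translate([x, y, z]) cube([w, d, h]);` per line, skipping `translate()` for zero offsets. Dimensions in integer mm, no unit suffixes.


translate([413, 244, 0]) cube([21, 354, 716]);
translate([1554, 244, 0]) cube([21, 354, 716]);
translate([434, 244, 0]) cube([1120, 354, 23]);
translate([434, 244, 301]) cube([1120, 354, 23]);
translate([434, 244, 602]) cube([1120, 354, 23]);


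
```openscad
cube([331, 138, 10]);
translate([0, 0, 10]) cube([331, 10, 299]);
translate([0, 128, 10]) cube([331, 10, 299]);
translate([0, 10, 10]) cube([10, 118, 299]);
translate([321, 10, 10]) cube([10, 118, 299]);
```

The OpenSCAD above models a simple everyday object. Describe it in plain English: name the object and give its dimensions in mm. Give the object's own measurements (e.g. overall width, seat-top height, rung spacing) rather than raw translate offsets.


An open-topped rectangular box: outside dimensions 331×138×309 mm, with a uniform wall and base thickness of 10 mm. The base is a full 331×138 slab on the floor; four walls sit on top of the base. The front and back walls (the −y and +y sides) span the full width; the two side walls fit between them.


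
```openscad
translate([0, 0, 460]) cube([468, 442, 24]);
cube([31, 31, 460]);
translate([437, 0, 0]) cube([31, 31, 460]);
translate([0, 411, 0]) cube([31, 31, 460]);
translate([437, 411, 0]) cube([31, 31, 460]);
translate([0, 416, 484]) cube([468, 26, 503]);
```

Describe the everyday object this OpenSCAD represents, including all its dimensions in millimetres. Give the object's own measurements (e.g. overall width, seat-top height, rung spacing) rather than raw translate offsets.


A chair. The seat is a 468×442×24 mm slab with its top at z = 484 mm, on four 31×31 mm corner legs (flush with the seat edges, standing on z = 0). A flat backrest 26 mm thick, 503 mm tall, spans the full seat width and rises from the seat top along its +y edge, rear face flush with the rear of the seat.


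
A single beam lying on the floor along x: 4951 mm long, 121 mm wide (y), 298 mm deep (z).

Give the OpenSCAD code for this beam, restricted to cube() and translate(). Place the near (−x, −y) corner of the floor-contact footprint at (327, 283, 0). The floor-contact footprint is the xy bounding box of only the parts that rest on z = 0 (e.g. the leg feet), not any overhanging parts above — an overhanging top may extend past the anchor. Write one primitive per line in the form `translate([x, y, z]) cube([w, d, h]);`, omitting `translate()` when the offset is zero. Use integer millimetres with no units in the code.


translate([327, 283, 0]) cube([4951, 121, 298]);


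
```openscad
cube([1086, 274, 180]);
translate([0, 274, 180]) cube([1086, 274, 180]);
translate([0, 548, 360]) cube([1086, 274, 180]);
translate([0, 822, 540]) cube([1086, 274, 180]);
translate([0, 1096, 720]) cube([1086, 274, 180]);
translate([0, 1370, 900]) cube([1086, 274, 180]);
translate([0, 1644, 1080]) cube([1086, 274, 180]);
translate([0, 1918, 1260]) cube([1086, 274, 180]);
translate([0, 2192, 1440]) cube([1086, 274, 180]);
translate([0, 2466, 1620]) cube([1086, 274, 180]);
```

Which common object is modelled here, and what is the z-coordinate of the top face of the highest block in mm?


A staircase. The total rise is 1800 mm.

10 identical blocks, each offset up and back from the previous — a staircase. Each step is 180 mm tall and there are 10 of them, so the total rise is 10 × 180 = 1800 mm.


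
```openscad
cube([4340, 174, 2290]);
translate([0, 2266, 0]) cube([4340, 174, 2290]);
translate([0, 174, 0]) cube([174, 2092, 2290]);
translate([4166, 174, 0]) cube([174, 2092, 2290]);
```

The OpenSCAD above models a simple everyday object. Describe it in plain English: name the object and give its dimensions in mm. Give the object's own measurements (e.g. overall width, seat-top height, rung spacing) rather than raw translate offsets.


The wall frame of a small rectangular building: four walls, each 2290 mm tall and 174 mm thick, enclosing a footprint 4340 mm (x) by 2440 mm (y) outside-to-outside, with no floor or roof. The front and back walls (the −y and +y sides) span the full width; the two side walls fit between them.


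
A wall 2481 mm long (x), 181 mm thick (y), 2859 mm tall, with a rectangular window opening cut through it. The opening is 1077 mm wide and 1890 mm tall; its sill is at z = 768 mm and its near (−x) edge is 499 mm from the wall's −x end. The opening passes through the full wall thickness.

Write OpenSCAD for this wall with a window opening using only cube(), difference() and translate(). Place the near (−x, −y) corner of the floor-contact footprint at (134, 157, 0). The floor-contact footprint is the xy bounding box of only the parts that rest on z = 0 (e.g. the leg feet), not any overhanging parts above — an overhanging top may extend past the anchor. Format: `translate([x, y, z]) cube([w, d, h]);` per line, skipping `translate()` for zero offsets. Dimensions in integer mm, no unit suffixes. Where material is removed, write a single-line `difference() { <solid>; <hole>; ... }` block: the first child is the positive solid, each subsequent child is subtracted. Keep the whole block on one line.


difference() { translate([134, 157, 0]) cube([2481, 181, 2859]); translate([633, 157, 768]) cube([1077, 181, 1890]); }


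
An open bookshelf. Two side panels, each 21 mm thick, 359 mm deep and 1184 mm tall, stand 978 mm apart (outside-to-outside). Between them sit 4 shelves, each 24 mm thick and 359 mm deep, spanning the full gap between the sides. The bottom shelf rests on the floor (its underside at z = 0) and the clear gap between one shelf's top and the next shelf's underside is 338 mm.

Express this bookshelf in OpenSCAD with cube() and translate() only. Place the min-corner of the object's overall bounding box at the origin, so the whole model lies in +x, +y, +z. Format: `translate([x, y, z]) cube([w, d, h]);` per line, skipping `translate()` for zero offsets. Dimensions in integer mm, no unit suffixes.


cube([21, 359, 1184]);
translate([957, 0, 0]) cube([21, 359, 1184]);
translate([21, 0, 0]) cube([936, 359, 24]);
translate([21, 0, 362]) cube([936, 359, 24]);
translate([21, 0, 724]) cube([936, 359, 24]);
translate([21, 0, 1086]) cube([936, 359, 24]);


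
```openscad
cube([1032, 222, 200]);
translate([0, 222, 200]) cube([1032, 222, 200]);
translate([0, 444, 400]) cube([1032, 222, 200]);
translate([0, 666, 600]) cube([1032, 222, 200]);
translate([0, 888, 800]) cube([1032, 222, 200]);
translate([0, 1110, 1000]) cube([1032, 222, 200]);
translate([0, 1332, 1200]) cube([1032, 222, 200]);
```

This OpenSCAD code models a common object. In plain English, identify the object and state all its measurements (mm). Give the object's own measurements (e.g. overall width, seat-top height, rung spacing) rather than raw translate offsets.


A straight staircase of 7 solid steps. Each step is 1032 mm wide (x), 222 mm deep (y, the going) and 200 mm tall (the rise). The first step rests on the floor; each subsequent step sits one going further in +y and one rise higher in +z, directly behind and above the previous step with no overlap.


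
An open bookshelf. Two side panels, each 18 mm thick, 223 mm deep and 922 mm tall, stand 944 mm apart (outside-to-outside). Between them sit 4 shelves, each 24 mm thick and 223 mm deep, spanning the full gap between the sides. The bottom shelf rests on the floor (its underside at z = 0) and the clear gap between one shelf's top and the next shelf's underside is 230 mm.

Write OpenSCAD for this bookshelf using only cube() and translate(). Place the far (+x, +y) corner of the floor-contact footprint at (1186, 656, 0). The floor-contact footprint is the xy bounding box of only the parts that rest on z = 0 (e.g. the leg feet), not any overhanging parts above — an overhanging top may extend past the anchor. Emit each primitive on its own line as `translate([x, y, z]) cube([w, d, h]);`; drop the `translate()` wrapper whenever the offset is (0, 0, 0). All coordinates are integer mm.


translate([242, 433, 0]) cube([18, 223, 922]);
translate([1168, 433, 0]) cube([18, 223, 922]);
translate([260, 433, 0]) cube([908, 223, 24]);
translate([260, 433, 254]) cube([908, 223, 24]);
translate([260, 433, 508]) cube([908, 223, 24]);
translate([260, 433, 762]) cube([908, 223, 24]);


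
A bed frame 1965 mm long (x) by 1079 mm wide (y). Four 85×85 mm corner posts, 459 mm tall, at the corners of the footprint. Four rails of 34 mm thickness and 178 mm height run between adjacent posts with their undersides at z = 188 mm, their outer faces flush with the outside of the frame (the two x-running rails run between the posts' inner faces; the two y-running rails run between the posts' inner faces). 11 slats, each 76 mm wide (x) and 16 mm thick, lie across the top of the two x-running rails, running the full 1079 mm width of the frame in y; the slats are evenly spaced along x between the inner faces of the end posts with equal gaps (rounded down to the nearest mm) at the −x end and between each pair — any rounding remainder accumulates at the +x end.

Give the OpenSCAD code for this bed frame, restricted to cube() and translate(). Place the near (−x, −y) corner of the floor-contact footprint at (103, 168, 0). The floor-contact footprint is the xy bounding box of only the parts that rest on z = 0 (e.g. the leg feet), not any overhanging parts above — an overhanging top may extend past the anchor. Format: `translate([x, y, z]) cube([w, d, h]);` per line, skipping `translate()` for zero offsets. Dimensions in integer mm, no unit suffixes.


translate([103, 168, 0]) cube([85, 85, 459]);
translate([103, 1162, 0]) cube([85, 85, 459]);
translate([1983, 168, 0]) cube([85, 85, 459]);
translate([1983, 1162, 0]) cube([85, 85, 459]);
translate([188, 168, 188]) cube([1795, 34, 178]);
translate([188, 1213, 188]) cube([1795, 34, 178]);
translate([103, 253, 188]) cube([34, 909, 178]);
translate([2034, 253, 188]) cube([34, 909, 178]);
translate([267, 168, 366]) cube([76, 1079, 16]);
translate([422, 168, 366]) cube([76, 1079, 16]);
translate([577, 168, 366]) cube([76, 1079, 16]);
translate([732, 168, 366]) cube([76, 1079, 16]);
translate([887, 168, 366]) cube([76, 1079, 16]);
translate([1042, 168, 366]) cube([76, 1079, 16]);
translate([1197, 168, 366]) cube([76, 1079, 16]);
translate([1352, 168, 366]) cube([76, 1079, 16]);
translate([1507, 168, 366]) cube([76, 1079, 16]);
translate([1662, 168, 366]) cube([76, 1079, 16]);
translate([1817, 168, 366]) cube([76, 1079, 16]);


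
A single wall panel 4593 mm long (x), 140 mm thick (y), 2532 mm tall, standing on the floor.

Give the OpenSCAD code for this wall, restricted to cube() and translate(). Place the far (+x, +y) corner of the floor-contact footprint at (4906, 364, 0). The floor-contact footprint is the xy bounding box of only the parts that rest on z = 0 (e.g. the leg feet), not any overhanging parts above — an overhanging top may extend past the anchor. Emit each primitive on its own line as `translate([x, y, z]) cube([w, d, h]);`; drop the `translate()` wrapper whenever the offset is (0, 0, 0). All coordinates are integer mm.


translate([313, 224, 0]) cube([4593, 140, 2532]);


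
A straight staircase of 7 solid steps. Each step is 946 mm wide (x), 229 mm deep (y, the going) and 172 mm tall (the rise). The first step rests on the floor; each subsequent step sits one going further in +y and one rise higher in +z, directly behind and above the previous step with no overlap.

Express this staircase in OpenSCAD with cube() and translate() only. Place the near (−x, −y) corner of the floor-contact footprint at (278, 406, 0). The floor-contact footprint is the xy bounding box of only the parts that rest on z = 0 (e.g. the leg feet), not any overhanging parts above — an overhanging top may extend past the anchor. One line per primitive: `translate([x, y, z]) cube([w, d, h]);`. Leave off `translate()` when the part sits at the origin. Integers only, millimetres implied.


translate([278, 406, 0]) cube([946, 229, 172]);
translate([278, 635, 172]) cube([946, 229, 172]);
translate([278, 864, 344]) cube([946, 229, 172]);
translate([278, 1093, 516]) cube([946, 229, 172]);
translate([278, 1322, 688]) cube([946, 229, 172]);
translate([278, 1551, 860]) cube([946, 229, 172]);
translate([278, 1780, 1032]) cube([946, 229, 172]);


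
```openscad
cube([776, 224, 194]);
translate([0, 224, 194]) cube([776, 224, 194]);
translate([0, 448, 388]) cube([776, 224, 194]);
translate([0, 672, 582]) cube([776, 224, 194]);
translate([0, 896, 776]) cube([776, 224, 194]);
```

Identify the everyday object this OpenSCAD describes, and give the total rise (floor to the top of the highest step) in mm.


A staircase. The total rise is 970 mm.

5 identical blocks, each offset up and back from the previous — a staircase. Each step is 194 mm tall and there are 5 of them, so the total rise is 5 × 194 = 970 mm.


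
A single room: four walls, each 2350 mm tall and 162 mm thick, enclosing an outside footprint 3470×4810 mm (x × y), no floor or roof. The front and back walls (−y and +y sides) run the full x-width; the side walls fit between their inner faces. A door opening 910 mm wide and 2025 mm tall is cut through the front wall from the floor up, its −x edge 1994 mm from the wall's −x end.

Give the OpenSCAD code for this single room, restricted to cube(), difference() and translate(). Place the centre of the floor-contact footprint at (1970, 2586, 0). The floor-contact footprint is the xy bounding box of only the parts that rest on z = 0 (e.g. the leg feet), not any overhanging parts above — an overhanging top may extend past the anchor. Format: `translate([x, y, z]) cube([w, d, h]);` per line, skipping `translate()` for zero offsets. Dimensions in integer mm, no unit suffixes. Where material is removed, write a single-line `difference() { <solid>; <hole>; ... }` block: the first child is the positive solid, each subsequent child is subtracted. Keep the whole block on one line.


difference() { translate([235, 181, 0]) cube([3470, 162, 2350]); translate([2229, 181, 0]) cube([910, 162, 2025]); }
translate([235, 4829, 0]) cube([3470, 162, 2350]);
translate([235, 343, 0]) cube([162, 4486, 2350]);
translate([3543, 343, 0]) cube([162, 4486, 2350]);
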